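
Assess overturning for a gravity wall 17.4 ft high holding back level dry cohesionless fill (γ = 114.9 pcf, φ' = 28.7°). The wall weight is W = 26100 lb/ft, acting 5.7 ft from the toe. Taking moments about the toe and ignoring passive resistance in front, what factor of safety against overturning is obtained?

K_a = tan²(45° − 28.7°/2) = 0.3511.
P_a = ½K_aγH² = 0.5×0.3511×114.9×17.4² = 6108 lb/ft, acting at H/3 = 5.800 ft above the base.
Overturning moment M_o = P_a × H/3 = 6108 × 5.800 = 35420.
Resisting moment M_r = W × 5.7 = 26100 × 5.7 = 148800.
FS_overturning = M_r/M_o = 148800/35420 = 4.200.

4.20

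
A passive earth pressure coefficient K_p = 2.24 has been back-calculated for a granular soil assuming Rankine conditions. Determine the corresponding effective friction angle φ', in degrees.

K_p = (1+sin φ)/(1−sin φ) ⇒ sin φ = (K_p − 1)/(K_p + 1) = 0.3827.
φ = arcsin(0.3827) = 22.50°.

22.5°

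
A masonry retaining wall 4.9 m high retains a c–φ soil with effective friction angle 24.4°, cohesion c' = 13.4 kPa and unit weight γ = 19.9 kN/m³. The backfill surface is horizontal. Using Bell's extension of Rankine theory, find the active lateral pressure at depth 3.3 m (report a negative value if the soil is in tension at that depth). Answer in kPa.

10.0 kPa

K_a = (1 − sin φ)/(1 + sin φ) = 0.4153.
σ_a = K_a γ z − 2c√K_a = 0.4153×19.9×3.3 − 2×13.4×0.6445 = 10.00 kPa.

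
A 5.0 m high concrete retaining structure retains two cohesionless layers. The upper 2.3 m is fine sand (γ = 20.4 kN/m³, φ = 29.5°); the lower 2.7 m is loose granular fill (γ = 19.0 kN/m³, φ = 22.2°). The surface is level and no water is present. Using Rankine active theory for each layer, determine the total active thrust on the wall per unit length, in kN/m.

107 kN/m

K_a1 = tan²(45°−29.5°/2) = 0.3401; K_a2 = tan²(45°−22.2°/2) = 0.4515.
Layer 1: σ at base = K_a1 γ₁ h₁ = 15.96 kPa; P₁ = ½×15.96×2.3 = 18.35.
Layer 2: σ_v at top = γ₁h₁ = 46.92; σ_h top = K_a2×46.92 = 21.19; σ_h base = K_a2×(46.92+19.0×2.7) = 44.35.
P₂ = ½(21.19+44.35)×2.7 = 88.48. Total P_a = 18.35+88.48 = 106.8 kN/m.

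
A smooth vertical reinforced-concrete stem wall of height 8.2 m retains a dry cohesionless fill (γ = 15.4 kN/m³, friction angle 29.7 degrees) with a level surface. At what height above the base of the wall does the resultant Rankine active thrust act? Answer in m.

2.73 m

K_a = 0.3374.
The pressure distribution is triangular, so the resultant acts at H/3 above the base = 8.2/3 = 2.733 m.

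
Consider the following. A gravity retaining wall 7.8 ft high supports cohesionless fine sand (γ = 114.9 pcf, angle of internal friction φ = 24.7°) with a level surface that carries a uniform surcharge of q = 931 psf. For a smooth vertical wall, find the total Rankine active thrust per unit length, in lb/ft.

K_a = tan²(45° − φ/2) = 0.4106.
Soil triangle: ½ K_a γ H² = 0.5×0.4106×114.9×7.8² = 1435 lb/ft.
Surcharge rectangle: K_a q H = 0.4106×931×7.8 = 2981 lb/ft.
Total = 1435 + 2981 = 4417 lb/ft.

4420 lb/ft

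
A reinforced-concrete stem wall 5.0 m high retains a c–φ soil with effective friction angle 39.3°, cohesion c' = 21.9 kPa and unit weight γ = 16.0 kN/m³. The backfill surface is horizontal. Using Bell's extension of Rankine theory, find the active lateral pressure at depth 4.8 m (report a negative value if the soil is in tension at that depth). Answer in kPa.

-3.51 kPa

K_a = (1 − sin φ)/(1 + sin φ) = 0.2245.
σ_a = K_a γ z − 2c√K_a = 0.2245×16.0×4.8 − 2×21.9×0.4738 = -3.513 kPa.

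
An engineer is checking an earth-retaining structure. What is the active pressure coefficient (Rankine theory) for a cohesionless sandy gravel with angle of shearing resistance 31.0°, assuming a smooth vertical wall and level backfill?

0.320

K_a = (1 − sin φ)/(1 + sin φ) = (1 − sin 31.0°)/(1 + sin 31.0°) = 0.3201.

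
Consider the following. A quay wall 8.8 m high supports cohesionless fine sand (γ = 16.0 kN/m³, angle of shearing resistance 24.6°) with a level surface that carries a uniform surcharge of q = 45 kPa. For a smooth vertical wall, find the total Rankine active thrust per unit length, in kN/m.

419 kN/m

K_a = tan²(45° − φ/2) = 0.4121.
Soil triangle: ½ K_a γ H² = 0.5×0.4121×16.0×8.8² = 255.3 kN/m.
Surcharge rectangle: K_a q H = 0.4121×45×8.8 = 163.2 kN/m.
Total = 255.3 + 163.2 = 418.5 kN/m.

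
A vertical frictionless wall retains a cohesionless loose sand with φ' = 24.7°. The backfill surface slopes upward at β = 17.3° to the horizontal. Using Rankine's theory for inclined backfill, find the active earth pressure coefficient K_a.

K_a = cos β · (cos β − √(cos²β − cos²φ)) / (cos β + √(cos²β − cos²φ)).
cos β = 0.9548, cos φ = 0.9085, √(cos²β − cos²φ) = 0.2936.
K_a = 0.9548 × (0.9548 − 0.2936)/(0.9548 + 0.2936) = 0.5057.

0.506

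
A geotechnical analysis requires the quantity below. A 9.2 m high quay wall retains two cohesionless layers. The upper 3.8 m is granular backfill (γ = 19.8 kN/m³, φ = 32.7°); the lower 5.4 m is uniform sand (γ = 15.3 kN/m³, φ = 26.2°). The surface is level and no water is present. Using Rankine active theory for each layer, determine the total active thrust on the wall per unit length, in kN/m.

287 kN/m

K_a1 = tan²(45°−32.7°/2) = 0.2985; K_a2 = tan²(45°−26.2°/2) = 0.3874.
Layer 1: σ at base = K_a1 γ₁ h₁ = 22.46 kPa; P₁ = ½×22.46×3.8 = 42.67.
Layer 2: σ_v at top = γ₁h₁ = 75.24; σ_h top = K_a2×75.24 = 29.15; σ_h base = K_a2×(75.24+15.3×5.4) = 61.16.
P₂ = ½(29.15+61.16)×5.4 = 243.8. Total P_a = 42.67+243.8 = 286.5 kN/m.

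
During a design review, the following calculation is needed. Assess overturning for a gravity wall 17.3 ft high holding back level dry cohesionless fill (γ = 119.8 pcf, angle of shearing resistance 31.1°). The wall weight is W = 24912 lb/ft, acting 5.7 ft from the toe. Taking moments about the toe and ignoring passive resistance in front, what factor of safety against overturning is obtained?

4.31

K_a = tan²(45° − 31.1°/2) = 0.3188.
P_a = ½K_aγH² = 0.5×0.3188×119.8×17.3² = 5715 lb/ft, acting at H/3 = 5.767 ft above the base.
Overturning moment M_o = P_a × H/3 = 5715 × 5.767 = 32960.
Resisting moment M_r = W × 5.7 = 24912 × 5.7 = 142000.
FS_overturning = M_r/M_o = 142000/32960 = 4.308.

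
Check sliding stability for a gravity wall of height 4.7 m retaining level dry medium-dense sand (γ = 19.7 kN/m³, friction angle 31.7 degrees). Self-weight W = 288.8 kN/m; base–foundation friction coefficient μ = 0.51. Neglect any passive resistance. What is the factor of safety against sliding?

K_a = tan²(45° − 31.7°/2) = 0.3111.
P_a = ½K_aγH² = 0.5×0.3111×19.7×4.7² = 67.68 kN/m, acting at H/3 = 1.567 m above the base.
FS_sliding = μW / P_a = 0.51×288.8 / 67.68 = 2.176.

2.18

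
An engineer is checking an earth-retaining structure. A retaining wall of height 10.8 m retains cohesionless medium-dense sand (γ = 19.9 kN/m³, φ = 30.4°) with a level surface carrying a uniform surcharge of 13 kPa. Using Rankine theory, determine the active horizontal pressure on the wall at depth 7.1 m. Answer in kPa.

50.6 kPa

K_a = (1 − sin φ)/(1 + sin φ) = 0.3280.
σ_v = γz + q = 19.9 × 7.1 + 13 = 154.3 kPa.
σ_h = K_a σ_v = 0.3280 × 154.3 = 50.61 kPa.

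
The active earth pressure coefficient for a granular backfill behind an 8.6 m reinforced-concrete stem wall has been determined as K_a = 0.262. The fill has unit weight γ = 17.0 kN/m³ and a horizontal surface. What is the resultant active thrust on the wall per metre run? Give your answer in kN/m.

P = ½ K_a γ H² = 0.5 × 0.262 × 17.0 × 8.6² = 164.7 kN/m.

165 kN/m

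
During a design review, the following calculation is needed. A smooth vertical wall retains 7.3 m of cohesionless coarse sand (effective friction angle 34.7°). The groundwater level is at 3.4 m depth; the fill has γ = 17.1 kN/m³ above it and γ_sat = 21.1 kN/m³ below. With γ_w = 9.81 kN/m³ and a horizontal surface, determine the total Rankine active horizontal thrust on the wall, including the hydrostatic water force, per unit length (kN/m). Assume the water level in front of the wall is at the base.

K_a = tan²(45° − φ/2) = 0.2745.
γ' = 21.1 − 9.81 = 11.29 kN/m³. Depth below WT = 3.9 m.
σ'_h at WT = K_a γ d_w = 15.96 kPa; at base = 15.96 + K_a γ' × 3.9 = 28.04 kPa.
P₁ (0–3.4 m) = ½×15.96×3.4 = 27.13. P₂ (3.4–7.3 m) = ½(15.96+28.04)×3.9 = 85.80.
P_w = ½ γ_w h₂² = 0.5×9.81×3.9² = 74.61. Total = 27.13+85.80+74.61 = 187.5 kN/m.

188 kN/m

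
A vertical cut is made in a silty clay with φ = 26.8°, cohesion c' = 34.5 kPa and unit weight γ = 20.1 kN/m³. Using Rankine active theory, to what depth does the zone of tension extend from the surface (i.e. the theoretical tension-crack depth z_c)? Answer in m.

K_a = tan²(45° − 26.8°/2) = 0.3785; √K_a = 0.6152.
The active pressure is zero where K_a γ z = 2c√K_a, so z_c = 2c/(γ√K_a) = 2×34.5/(20.1×0.6152) = 5.580 m.

5.58 m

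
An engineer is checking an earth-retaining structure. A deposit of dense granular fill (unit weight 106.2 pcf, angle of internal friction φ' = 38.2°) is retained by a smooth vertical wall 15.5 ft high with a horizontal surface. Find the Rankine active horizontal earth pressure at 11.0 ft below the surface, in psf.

K_a = (1 − sin φ)/(1 + sin φ) = 0.2358.
σ_h = K_a γ z = 0.2358 × 106.2 × 11.0 = 275.4 psf.

275 psf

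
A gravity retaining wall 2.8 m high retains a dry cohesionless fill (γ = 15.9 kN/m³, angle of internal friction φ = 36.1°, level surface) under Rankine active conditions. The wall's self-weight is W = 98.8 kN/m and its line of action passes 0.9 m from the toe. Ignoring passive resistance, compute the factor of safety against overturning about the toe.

5.91

K_a = tan²(45° − 36.1°/2) = 0.2585.
P_a = ½K_aγH² = 0.5×0.2585×15.9×2.8² = 16.11 kN/m, acting at H/3 = 0.9333 m above the base.
Overturning moment M_o = P_a × H/3 = 16.11 × 0.9333 = 15.04.
Resisting moment M_r = W × 0.9 = 98.8 × 0.9 = 88.92.
FS_overturning = M_r/M_o = 88.92/15.04 = 5.913.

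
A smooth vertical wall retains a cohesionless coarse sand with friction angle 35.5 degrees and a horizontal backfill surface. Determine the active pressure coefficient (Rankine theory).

0.265

K_a = (1 − sin φ)/(1 + sin φ) = (1 − sin 35.5°)/(1 + sin 35.5°) = 0.2653.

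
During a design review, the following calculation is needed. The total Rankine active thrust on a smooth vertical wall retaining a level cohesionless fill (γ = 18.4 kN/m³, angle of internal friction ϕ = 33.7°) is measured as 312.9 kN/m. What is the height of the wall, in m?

10.9 m

K_a = 0.2863. P_a = ½ K_a γ H² ⇒ H = √(2P_a/(K_a γ)).
H = √(2×312.9/(0.2863×18.4)) = 10.90 m.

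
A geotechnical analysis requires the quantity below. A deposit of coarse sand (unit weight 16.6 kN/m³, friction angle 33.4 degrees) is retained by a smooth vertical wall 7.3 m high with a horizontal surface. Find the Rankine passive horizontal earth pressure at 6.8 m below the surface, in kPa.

389 kPa

K_p = (1 + sin φ)/(1 − sin φ) = 3.449.
σ_h = K_p γ z = 3.449 × 16.6 × 6.8 = 389.3 kPa.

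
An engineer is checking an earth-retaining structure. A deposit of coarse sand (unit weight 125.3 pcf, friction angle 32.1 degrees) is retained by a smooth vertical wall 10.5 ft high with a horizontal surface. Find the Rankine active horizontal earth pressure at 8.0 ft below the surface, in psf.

K_a = (1 − sin φ)/(1 + sin φ) = 0.3060.
σ_h = K_a γ z = 0.3060 × 125.3 × 8.0 = 306.7 psf.

307 psf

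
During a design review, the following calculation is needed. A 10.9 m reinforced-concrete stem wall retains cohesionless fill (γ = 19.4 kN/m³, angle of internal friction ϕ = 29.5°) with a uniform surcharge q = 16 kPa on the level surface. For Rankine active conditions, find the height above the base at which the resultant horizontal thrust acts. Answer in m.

3.87 m

K_a = 0.3401.
Triangular part P₁ = ½K_aγH² = 392.0 at H/3 = 3.633 m; rectangular part P₂ = K_a q H = 59.31 at H/2 = 5.450 m.
ȳ = (P₁·3.633 + P₂·5.450)/(P₁+P₂) = 3.872 m.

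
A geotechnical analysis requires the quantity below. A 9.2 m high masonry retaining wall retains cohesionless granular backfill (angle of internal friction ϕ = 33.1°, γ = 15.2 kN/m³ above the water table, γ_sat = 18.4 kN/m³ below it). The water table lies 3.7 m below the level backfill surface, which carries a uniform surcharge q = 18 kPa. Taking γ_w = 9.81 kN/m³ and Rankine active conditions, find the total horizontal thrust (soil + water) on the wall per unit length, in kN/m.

356 kN/m

K_a = tan²(45° − φ/2) = 0.2936.
γ' = 18.4 − 9.81 = 8.590 kN/m³. h₂ = H − d_w = 5.5 m.
σ'_h: at surface K_a·q = 5.284; at WT K_a(q+γd_w) = 21.80; at base K_a(q+γd_w+γ'h₂) = 35.67 kPa.
P₁ = ½(5.284+21.80)×3.7 = 50.10; P₂ = ½(21.80+35.67)×5.5 = 158.0; P_w = ½γ_w h₂² = 148.4.
Total = 50.10+158.0+148.4 = 356.5 kN/m.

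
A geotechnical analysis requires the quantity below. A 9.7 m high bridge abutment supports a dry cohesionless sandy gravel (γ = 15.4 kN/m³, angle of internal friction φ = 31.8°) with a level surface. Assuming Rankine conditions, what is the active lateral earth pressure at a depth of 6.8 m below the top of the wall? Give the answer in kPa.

32.4 kPa

K_a = (1 − sin φ)/(1 + sin φ) = 0.3098.
σ_h = K_a γ z = 0.3098 × 15.4 × 6.8 = 32.44 kPa.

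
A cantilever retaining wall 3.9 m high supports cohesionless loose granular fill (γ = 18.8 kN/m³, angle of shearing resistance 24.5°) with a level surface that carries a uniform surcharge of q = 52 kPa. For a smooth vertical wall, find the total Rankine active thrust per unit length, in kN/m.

143 kN/m

K_a = tan²(45° − φ/2) = 0.4137.
Soil triangle: ½ K_a γ H² = 0.5×0.4137×18.8×3.9² = 59.15 kN/m.
Surcharge rectangle: K_a q H = 0.4137×52×3.9 = 83.91 kN/m.
Total = 59.15 + 83.91 = 143.1 kN/m.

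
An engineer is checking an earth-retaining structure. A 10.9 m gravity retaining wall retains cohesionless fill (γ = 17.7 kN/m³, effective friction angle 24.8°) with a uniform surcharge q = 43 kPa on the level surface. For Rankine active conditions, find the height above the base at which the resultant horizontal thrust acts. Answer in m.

4.19 m

K_a = 0.4090.
Triangular part P₁ = ½K_aγH² = 430.0 at H/3 = 3.633 m; rectangular part P₂ = K_a q H = 191.7 at H/2 = 5.450 m.
ȳ = (P₁·3.633 + P₂·5.450)/(P₁+P₂) = 4.193 m.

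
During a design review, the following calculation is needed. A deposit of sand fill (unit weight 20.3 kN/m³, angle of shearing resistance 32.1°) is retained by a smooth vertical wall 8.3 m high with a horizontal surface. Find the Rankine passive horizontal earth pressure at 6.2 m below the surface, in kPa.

411 kPa

K_p = (1 + sin φ)/(1 − sin φ) = 3.268.
σ_h = K_p γ z = 3.268 × 20.3 × 6.2 = 411.3 kPa.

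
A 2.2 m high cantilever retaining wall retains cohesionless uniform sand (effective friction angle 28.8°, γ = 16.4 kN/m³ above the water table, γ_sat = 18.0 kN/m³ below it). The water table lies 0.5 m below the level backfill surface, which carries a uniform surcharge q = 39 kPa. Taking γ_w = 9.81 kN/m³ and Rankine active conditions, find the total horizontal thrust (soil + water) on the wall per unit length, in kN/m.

53.9 kN/m

K_a = tan²(45° − φ/2) = 0.3498.
γ' = 18.0 − 9.81 = 8.190 kN/m³. h₂ = H − d_w = 1.7 m.
σ'_h: at surface K_a·q = 13.64; at WT K_a(q+γd_w) = 16.51; at base K_a(q+γd_w+γ'h₂) = 21.38 kPa.
P₁ = ½(13.64+16.51)×0.5 = 7.537; P₂ = ½(16.51+21.38)×1.7 = 32.20; P_w = ½γ_w h₂² = 14.18.
Total = 7.537+32.20+14.18 = 53.92 kN/m.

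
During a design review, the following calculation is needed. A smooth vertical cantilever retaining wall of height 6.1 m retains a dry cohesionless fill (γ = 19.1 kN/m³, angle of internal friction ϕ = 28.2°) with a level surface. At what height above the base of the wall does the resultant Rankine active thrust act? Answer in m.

2.03 m

K_a = 0.3582.
The pressure distribution is triangular, so the resultant acts at H/3 above the base = 6.1/3 = 2.033 m.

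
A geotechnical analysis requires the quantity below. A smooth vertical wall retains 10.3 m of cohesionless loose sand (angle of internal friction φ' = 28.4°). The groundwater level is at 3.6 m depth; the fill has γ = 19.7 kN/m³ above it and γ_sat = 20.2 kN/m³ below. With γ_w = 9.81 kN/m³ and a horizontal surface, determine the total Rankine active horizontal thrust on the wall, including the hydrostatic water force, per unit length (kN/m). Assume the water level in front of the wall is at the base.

K_a = tan²(45° − φ/2) = 0.3554.
γ' = 20.2 − 9.81 = 10.39 kN/m³. Depth below WT = 6.7 m.
σ'_h at WT = K_a γ d_w = 25.20 kPa; at base = 25.20 + K_a γ' × 6.7 = 49.94 kPa.
P₁ (0–3.6 m) = ½×25.20×3.6 = 45.36. P₂ (3.6–10.3 m) = ½(25.20+49.94)×6.7 = 251.7.
P_w = ½ γ_w h₂² = 0.5×9.81×6.7² = 220.2. Total = 45.36+251.7+220.2 = 517.3 kN/m.

517 kN/m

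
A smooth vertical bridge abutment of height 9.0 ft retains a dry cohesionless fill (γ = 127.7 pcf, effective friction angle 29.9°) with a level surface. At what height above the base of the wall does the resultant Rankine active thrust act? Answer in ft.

K_a = 0.3347.
The pressure distribution is triangular, so the resultant acts at H/3 above the base = 9.0/3 = 3.000 ft.

3.00 ft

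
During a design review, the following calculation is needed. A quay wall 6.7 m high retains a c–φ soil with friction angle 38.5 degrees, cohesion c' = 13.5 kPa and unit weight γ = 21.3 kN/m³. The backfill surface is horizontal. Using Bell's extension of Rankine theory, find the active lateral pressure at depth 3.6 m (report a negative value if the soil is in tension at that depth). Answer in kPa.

K_a = (1 − sin φ)/(1 + sin φ) = 0.2327.
σ_a = K_a γ z − 2c√K_a = 0.2327×21.3×3.6 − 2×13.5×0.4823 = 4.817 kPa.

4.82 kPa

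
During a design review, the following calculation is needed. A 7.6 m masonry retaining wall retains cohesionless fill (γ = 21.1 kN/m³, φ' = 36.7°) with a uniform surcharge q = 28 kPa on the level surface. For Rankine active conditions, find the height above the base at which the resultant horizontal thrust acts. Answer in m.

2.86 m

K_a = 0.2519.
Triangular part P₁ = ½K_aγH² = 153.5 at H/3 = 2.533 m; rectangular part P₂ = K_a q H = 53.60 at H/2 = 3.800 m.
ȳ = (P₁·2.533 + P₂·3.800)/(P₁+P₂) = 2.861 m.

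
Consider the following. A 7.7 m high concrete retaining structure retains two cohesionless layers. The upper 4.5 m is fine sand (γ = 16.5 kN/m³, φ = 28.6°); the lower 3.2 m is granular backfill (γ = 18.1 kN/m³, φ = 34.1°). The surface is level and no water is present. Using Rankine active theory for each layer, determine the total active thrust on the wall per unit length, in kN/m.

152 kN/m

K_a1 = tan²(45°−28.6°/2) = 0.3525; K_a2 = tan²(45°−34.1°/2) = 0.2815.
Layer 1: σ at base = K_a1 γ₁ h₁ = 26.18 kPa; P₁ = ½×26.18×4.5 = 58.90.
Layer 2: σ_v at top = γ₁h₁ = 74.25; σ_h top = K_a2×74.25 = 20.90; σ_h base = K_a2×(74.25+18.1×3.2) = 37.21.
P₂ = ½(20.90+37.21)×3.2 = 92.98. Total P_a = 58.90+92.98 = 151.9 kN/m.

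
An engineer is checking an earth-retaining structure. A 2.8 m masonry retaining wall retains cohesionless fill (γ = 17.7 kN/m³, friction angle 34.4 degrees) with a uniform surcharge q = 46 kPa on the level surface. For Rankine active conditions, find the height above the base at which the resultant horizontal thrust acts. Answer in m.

1.24 m

K_a = 0.2780.
Triangular part P₁ = ½K_aγH² = 19.29 at H/3 = 0.9333 m; rectangular part P₂ = K_a q H = 35.80 at H/2 = 1.400 m.
ȳ = (P₁·0.9333 + P₂·1.400)/(P₁+P₂) = 1.237 m.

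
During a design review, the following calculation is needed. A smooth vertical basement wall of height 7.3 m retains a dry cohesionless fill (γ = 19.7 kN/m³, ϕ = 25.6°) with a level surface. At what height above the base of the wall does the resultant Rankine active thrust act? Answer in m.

2.43 m

K_a = 0.3966.
The pressure distribution is triangular, so the resultant acts at H/3 above the base = 7.3/3 = 2.433 m.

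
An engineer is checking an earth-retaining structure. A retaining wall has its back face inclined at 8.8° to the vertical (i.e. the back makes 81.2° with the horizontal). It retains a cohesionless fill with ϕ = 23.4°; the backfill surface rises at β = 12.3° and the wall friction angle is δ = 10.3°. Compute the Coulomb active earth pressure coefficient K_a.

K_a = sin²(α+φ) / [sin²α · sin(α−δ) · (1 + √{sin(φ+δ)sin(φ−β) / (sin(α−δ)sin(α+β))})²].
With α = 81.2°, φ = 23.4°, δ = 10.3°, β = 12.3°: K_a = 0.5681.

0.568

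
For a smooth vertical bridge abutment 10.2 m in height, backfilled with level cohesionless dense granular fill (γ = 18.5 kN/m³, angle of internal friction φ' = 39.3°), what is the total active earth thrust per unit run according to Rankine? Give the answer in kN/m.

216 kN/m

K_a = tan²(45° − φ/2) = 0.2245.
P_a = ½ K_a γ H² = 0.5 × 0.2245 × 18.5 × 10.2² = 216.0 kN/m.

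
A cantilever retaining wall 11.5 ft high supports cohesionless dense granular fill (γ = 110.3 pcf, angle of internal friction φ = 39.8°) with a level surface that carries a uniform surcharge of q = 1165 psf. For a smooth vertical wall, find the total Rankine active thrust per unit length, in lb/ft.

K_a = tan²(45° − φ/2) = 0.2194.
Soil triangle: ½ K_a γ H² = 0.5×0.2194×110.3×11.5² = 1600 lb/ft.
Surcharge rectangle: K_a q H = 0.2194×1165×11.5 = 2940 lb/ft.
Total = 1600 + 2940 = 4540 lb/ft.

4540 lb/ft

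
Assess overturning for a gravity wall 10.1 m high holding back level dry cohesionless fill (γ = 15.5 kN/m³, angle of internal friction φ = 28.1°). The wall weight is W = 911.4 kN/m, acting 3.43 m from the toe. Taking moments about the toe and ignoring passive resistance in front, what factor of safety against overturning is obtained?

K_a = tan²(45° − 28.1°/2) = 0.3596.
P_a = ½K_aγH² = 0.5×0.3596×15.5×10.1² = 284.3 kN/m, acting at H/3 = 3.367 m above the base.
Overturning moment M_o = P_a × H/3 = 284.3 × 3.367 = 957.1.
Resisting moment M_r = W × 3.43 = 911.4 × 3.43 = 3126.
FS_overturning = M_r/M_o = 3126/957.1 = 3.266.

3.27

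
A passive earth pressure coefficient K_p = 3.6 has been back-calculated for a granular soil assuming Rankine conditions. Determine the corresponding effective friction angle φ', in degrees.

K_p = (1+sin φ)/(1−sin φ) ⇒ sin φ = (K_p − 1)/(K_p + 1) = 0.5652.
φ = arcsin(0.5652) = 34.42°.

34.4°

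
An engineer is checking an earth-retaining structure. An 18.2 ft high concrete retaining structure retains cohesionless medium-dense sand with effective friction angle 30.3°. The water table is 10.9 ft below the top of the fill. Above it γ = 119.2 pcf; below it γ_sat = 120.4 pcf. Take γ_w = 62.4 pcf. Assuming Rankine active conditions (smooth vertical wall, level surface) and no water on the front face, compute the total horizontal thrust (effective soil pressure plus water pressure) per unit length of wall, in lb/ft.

7630 lb/ft

K_a = tan²(45° − φ/2) = 0.3293.
γ' = 120.4 − 62.4 = 58.00 pcf. Depth below WT = 7.3 ft.
σ'_h at WT = K_a γ d_w = 427.9 psf; at base = 427.9 + K_a γ' × 7.3 = 567.3 psf.
P₁ (0–10.9 ft) = ½×427.9×10.9 = 2332. P₂ (10.9–18.2 ft) = ½(427.9+567.3)×7.3 = 3632.
P_w = ½ γ_w h₂² = 0.5×62.4×7.3² = 1663. Total = 2332+3632+1663 = 7627 lb/ft.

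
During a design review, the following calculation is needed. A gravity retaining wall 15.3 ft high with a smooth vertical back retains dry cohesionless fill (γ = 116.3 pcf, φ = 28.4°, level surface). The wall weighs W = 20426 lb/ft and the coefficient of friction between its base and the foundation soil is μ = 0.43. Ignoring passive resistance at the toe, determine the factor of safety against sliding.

1.82

K_a = tan²(45° − 28.4°/2) = 0.3554.
P_a = ½K_aγH² = 0.5×0.3554×116.3×15.3² = 4837 lb/ft, acting at H/3 = 5.100 ft above the base.
FS_sliding = μW / P_a = 0.43×20426 / 4837 = 1.816.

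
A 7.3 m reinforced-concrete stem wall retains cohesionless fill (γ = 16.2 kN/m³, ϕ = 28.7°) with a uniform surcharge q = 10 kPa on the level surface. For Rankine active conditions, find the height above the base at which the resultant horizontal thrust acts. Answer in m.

2.61 m

K_a = 0.3511.
Triangular part P₁ = ½K_aγH² = 151.6 at H/3 = 2.433 m; rectangular part P₂ = K_a q H = 25.63 at H/2 = 3.650 m.
ȳ = (P₁·2.433 + P₂·3.650)/(P₁+P₂) = 2.609 m.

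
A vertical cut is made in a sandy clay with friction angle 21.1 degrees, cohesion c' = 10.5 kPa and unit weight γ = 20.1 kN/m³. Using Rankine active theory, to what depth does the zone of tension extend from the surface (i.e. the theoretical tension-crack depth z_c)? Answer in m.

K_a = tan²(45° − 21.1°/2) = 0.4706; √K_a = 0.6860.
The active pressure is zero where K_a γ z = 2c√K_a, so z_c = 2c/(γ√K_a) = 2×10.5/(20.1×0.6860) = 1.523 m.

1.52 m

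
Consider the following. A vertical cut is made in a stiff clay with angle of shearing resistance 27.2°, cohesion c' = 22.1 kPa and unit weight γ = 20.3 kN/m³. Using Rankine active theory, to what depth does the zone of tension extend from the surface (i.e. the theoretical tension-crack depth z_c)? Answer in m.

K_a = tan²(45° − 27.2°/2) = 0.3726; √K_a = 0.6104.
The active pressure is zero where K_a γ z = 2c√K_a, so z_c = 2c/(γ√K_a) = 2×22.1/(20.3×0.6104) = 3.567 m.

3.57 m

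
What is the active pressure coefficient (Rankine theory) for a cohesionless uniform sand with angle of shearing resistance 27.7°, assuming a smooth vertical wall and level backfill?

K_a = tan²(45° − φ/2) = tan²(31.15°) = 0.3653.

0.365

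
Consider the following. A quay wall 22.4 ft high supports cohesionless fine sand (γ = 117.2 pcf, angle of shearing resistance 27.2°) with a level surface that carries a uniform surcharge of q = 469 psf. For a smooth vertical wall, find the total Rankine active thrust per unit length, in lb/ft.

K_a = tan²(45° − φ/2) = 0.3726.
Soil triangle: ½ K_a γ H² = 0.5×0.3726×117.2×22.4² = 10960 lb/ft.
Surcharge rectangle: K_a q H = 0.3726×469×22.4 = 3914 lb/ft.
Total = 10960 + 3914 = 14870 lb/ft.

14900 lb/ft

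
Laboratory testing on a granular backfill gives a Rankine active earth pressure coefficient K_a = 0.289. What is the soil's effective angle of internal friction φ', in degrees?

K_a = tan²(45° − φ/2) ⇒ 45° − φ/2 = arctan(√0.289) = 28.26°.
φ = 2(45° − 28.26°) = 33.48°.

33.5°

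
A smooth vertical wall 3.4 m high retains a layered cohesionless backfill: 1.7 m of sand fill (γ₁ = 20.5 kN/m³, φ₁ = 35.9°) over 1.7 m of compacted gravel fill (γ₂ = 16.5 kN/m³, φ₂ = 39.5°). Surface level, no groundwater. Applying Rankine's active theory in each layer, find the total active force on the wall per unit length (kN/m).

K_a1 = tan²(45°−35.9°/2) = 0.2607; K_a2 = tan²(45°−39.5°/2) = 0.2224.
Layer 1: σ at base = K_a1 γ₁ h₁ = 9.087 kPa; P₁ = ½×9.087×1.7 = 7.724.
Layer 2: σ_v at top = γ₁h₁ = 34.85; σ_h top = K_a2×34.85 = 7.752; σ_h base = K_a2×(34.85+16.5×1.7) = 13.99.
P₂ = ½(7.752+13.99)×1.7 = 18.48. Total P_a = 7.724+18.48 = 26.21 kN/m.

26.2 kN/m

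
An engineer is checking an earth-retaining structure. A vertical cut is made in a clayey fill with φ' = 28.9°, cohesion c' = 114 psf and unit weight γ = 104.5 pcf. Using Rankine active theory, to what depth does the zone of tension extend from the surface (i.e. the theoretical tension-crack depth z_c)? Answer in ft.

K_a = tan²(45° − 28.9°/2) = 0.3484; √K_a = 0.5902.
The active pressure is zero where K_a γ z = 2c√K_a, so z_c = 2c/(γ√K_a) = 2×114/(104.5×0.5902) = 3.697 ft.

3.70 ft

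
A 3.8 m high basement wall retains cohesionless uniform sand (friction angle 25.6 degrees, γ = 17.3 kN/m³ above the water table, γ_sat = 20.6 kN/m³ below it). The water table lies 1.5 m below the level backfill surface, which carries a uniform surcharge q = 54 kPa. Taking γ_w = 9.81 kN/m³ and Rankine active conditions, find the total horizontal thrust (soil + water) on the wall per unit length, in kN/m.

150 kN/m

K_a = tan²(45° − φ/2) = 0.3966.
γ' = 20.6 − 9.81 = 10.79 kN/m³. h₂ = H − d_w = 2.3 m.
σ'_h: at surface K_a·q = 21.41; at WT K_a(q+γd_w) = 31.71; at base K_a(q+γd_w+γ'h₂) = 41.55 kPa.
P₁ = ½(21.41+31.71)×1.5 = 39.84; P₂ = ½(31.71+41.55)×2.3 = 84.24; P_w = ½γ_w h₂² = 25.95.
Total = 39.84+84.24+25.95 = 150.0 kN/m.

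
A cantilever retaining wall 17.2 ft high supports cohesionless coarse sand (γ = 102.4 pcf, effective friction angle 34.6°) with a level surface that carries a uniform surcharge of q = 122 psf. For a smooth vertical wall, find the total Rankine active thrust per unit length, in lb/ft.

4750 lb/ft

K_a = tan²(45° − φ/2) = 0.2756.
Soil triangle: ½ K_a γ H² = 0.5×0.2756×102.4×17.2² = 4175 lb/ft.
Surcharge rectangle: K_a q H = 0.2756×122×17.2 = 578.4 lb/ft.
Total = 4175 + 578.4 = 4753 lb/ft.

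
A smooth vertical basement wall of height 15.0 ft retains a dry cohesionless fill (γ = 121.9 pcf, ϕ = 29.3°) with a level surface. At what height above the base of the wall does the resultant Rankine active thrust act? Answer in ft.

5.00 ft

K_a = 0.3428.
The pressure distribution is triangular, so the resultant acts at H/3 above the base = 15.0/3 = 5.000 ft.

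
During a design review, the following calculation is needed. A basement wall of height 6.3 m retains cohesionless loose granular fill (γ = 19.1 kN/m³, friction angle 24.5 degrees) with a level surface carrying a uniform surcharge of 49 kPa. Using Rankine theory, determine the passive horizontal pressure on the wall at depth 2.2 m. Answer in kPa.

K_p = (1 + sin φ)/(1 − sin φ) = 2.417.
σ_v = γz + q = 19.1 × 2.2 + 49 = 91.02 kPa.
σ_h = K_p σ_v = 2.417 × 91.02 = 220.0 kPa.

220 kPa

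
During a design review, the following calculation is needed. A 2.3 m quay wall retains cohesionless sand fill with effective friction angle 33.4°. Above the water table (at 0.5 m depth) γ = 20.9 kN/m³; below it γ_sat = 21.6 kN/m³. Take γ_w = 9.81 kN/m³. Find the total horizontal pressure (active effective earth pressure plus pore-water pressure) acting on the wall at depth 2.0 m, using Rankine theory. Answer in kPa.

22.9 kPa

K_a = (1 − sin φ)/(1 + sin φ) = 0.2899.
γ' = 21.6 − 9.81 = 11.79 kN/m³.
Effective vertical stress at 2.0 m: σ'_v = 20.9×0.5 + 11.79×1.50 = 28.14 kPa.
σ'_h = K_a σ'_v = 0.2899 × 28.14 = 8.157 kPa; u = γ_w × 1.50 = 14.71 kPa.
Total σ_h = 8.157 + 14.71 = 22.87 kPa.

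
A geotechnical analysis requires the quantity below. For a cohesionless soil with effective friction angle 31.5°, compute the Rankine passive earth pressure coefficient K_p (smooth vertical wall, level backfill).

K_p = (1 + sin φ)/(1 − sin φ) = tan²(45° + 31.5°/2) = 3.188.

3.19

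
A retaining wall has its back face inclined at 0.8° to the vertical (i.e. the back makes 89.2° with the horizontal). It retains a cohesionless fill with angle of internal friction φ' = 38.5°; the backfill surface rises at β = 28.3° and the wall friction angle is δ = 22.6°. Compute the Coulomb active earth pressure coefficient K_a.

K_a = sin²(α+φ) / [sin²α · sin(α−δ) · (1 + √{sin(φ+δ)sin(φ−β) / (sin(α−δ)sin(α+β))})²].
With α = 89.2°, φ = 38.5°, δ = 22.6°, β = 28.3°: K_a = 0.3307.

0.331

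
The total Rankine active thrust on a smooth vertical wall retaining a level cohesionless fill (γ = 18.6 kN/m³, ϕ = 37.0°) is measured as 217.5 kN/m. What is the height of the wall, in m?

K_a = 0.2486. P_a = ½ K_a γ H² ⇒ H = √(2P_a/(K_a γ)).
H = √(2×217.5/(0.2486×18.6)) = 9.700 m.

9.70 m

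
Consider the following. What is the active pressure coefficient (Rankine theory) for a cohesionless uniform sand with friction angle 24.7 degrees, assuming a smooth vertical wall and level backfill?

K_a = tan²(45° − φ/2) = tan²(32.65°) = 0.4106.

0.411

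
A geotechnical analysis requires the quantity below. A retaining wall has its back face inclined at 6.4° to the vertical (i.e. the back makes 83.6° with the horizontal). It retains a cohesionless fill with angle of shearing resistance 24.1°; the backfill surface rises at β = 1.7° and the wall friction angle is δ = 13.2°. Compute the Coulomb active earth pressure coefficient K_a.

K_a = sin²(α+φ) / [sin²α · sin(α−δ) · (1 + √{sin(φ+δ)sin(φ−β) / (sin(α−δ)sin(α+β))})²].
With α = 83.6°, φ = 24.1°, δ = 13.2°, β = 1.7°: K_a = 0.4359.

0.436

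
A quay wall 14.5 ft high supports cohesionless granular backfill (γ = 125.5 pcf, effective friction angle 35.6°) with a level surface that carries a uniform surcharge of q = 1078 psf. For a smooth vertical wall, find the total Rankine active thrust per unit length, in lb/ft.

7610 lb/ft

K_a = tan²(45° − φ/2) = 0.2641.
Soil triangle: ½ K_a γ H² = 0.5×0.2641×125.5×14.5² = 3485 lb/ft.
Surcharge rectangle: K_a q H = 0.2641×1078×14.5 = 4129 lb/ft.
Total = 3485 + 4129 = 7613 lb/ft.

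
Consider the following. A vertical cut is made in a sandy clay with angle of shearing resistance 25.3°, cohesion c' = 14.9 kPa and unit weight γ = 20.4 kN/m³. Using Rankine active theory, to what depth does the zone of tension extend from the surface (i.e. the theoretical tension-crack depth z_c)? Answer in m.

K_a = tan²(45° − 25.3°/2) = 0.4012; √K_a = 0.6334.
The active pressure is zero where K_a γ z = 2c√K_a, so z_c = 2c/(γ√K_a) = 2×14.9/(20.4×0.6334) = 2.306 m.

2.31 m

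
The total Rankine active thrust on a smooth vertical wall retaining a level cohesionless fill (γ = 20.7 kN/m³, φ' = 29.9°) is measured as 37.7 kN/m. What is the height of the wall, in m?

3.30 m

K_a = 0.3347. P_a = ½ K_a γ H² ⇒ H = √(2P_a/(K_a γ)).
H = √(2×37.7/(0.3347×20.7)) = 3.299 m.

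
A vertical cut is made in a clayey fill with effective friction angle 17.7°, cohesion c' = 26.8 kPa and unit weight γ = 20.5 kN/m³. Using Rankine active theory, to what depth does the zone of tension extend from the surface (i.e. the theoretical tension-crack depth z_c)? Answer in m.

3.58 m

K_a = tan²(45° − 17.7°/2) = 0.5337; √K_a = 0.7306.
The active pressure is zero where K_a γ z = 2c√K_a, so z_c = 2c/(γ√K_a) = 2×26.8/(20.5×0.7306) = 3.579 m.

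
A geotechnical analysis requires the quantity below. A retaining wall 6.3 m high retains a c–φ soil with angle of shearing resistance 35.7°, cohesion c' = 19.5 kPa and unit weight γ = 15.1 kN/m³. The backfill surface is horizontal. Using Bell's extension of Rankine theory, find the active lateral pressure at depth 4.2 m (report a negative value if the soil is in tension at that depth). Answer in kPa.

K_a = (1 − sin φ)/(1 + sin φ) = 0.2630.
σ_a = K_a γ z − 2c√K_a = 0.2630×15.1×4.2 − 2×19.5×0.5128 = -3.321 kPa.

-3.32 kPa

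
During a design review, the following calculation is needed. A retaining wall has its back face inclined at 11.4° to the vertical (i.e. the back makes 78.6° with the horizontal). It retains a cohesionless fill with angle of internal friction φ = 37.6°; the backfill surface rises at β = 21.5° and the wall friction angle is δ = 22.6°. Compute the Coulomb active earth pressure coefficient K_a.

K_a = sin²(α+φ) / [sin²α · sin(α−δ) · (1 + √{sin(φ+δ)sin(φ−β) / (sin(α−δ)sin(α+β))})²].
With α = 78.6°, φ = 37.6°, δ = 22.6°, β = 21.5°: K_a = 0.4245.

0.424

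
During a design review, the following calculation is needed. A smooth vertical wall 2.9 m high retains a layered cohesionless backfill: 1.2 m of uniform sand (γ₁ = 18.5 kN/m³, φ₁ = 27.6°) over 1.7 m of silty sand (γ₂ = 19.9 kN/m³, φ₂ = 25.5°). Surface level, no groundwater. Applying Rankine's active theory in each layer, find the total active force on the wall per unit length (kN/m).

K_a1 = tan²(45°−27.6°/2) = 0.3668; K_a2 = tan²(45°−25.5°/2) = 0.3981.
Layer 1: σ at base = K_a1 γ₁ h₁ = 8.142 kPa; P₁ = ½×8.142×1.2 = 4.885.
Layer 2: σ_v at top = γ₁h₁ = 22.20; σ_h top = K_a2×22.20 = 8.838; σ_h base = K_a2×(22.20+19.9×1.7) = 22.31.
P₂ = ½(8.838+22.31)×1.7 = 26.47. Total P_a = 4.885+26.47 = 31.36 kN/m.

31.4 kN/m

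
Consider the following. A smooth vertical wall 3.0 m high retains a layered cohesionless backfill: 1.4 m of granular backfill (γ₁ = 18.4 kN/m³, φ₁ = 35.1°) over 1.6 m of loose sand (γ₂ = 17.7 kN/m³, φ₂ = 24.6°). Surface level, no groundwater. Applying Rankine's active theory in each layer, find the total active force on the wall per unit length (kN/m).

K_a1 = tan²(45°−35.1°/2) = 0.2698; K_a2 = tan²(45°−24.6°/2) = 0.4121.
Layer 1: σ at base = K_a1 γ₁ h₁ = 6.951 kPa; P₁ = ½×6.951×1.4 = 4.866.
Layer 2: σ_v at top = γ₁h₁ = 25.76; σ_h top = K_a2×25.76 = 10.62; σ_h base = K_a2×(25.76+17.7×1.6) = 22.29.
P₂ = ½(10.62+22.29)×1.6 = 26.32. Total P_a = 4.866+26.32 = 31.19 kN/m.

31.2 kN/m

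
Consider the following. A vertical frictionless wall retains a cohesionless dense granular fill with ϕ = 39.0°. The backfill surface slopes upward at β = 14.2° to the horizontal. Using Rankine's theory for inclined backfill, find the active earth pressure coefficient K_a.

0.244

K_a = cos β · (cos β − √(cos²β − cos²φ)) / (cos β + √(cos²β − cos²φ)).
cos β = 0.9694, cos φ = 0.7771, √(cos²β − cos²φ) = 0.5795.
K_a = 0.9694 × (0.9694 − 0.5795)/(0.9694 + 0.5795) = 0.2440.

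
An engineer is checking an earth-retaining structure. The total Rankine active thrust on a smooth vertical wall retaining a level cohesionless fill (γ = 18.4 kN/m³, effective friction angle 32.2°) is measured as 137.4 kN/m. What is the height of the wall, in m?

K_a = 0.3047. P_a = ½ K_a γ H² ⇒ H = √(2P_a/(K_a γ)).
H = √(2×137.4/(0.3047×18.4)) = 7.001 m.

7.00 m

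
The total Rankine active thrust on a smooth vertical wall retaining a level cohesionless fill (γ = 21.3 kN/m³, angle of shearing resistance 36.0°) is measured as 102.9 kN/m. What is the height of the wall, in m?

K_a = 0.2596. P_a = ½ K_a γ H² ⇒ H = √(2P_a/(K_a γ)).
H = √(2×102.9/(0.2596×21.3)) = 6.101 m.

6.10 m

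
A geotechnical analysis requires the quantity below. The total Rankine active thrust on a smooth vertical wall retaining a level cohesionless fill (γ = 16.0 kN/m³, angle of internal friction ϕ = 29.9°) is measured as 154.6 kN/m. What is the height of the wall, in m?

K_a = 0.3347. P_a = ½ K_a γ H² ⇒ H = √(2P_a/(K_a γ)).
H = √(2×154.6/(0.3347×16.0)) = 7.599 m.

7.60 m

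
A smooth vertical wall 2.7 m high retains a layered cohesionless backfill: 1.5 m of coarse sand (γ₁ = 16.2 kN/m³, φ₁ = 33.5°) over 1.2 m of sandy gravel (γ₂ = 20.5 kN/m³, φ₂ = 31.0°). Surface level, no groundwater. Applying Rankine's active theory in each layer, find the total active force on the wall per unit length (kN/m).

K_a1 = tan²(45°−33.5°/2) = 0.2887; K_a2 = tan²(45°−31.0°/2) = 0.3201.
Layer 1: σ at base = K_a1 γ₁ h₁ = 7.016 kPa; P₁ = ½×7.016×1.5 = 5.262.
Layer 2: σ_v at top = γ₁h₁ = 24.30; σ_h top = K_a2×24.30 = 7.778; σ_h base = K_a2×(24.30+20.5×1.2) = 15.65.
P₂ = ½(7.778+15.65)×1.2 = 14.06. Total P_a = 5.262+14.06 = 19.32 kN/m.

19.3 kN/m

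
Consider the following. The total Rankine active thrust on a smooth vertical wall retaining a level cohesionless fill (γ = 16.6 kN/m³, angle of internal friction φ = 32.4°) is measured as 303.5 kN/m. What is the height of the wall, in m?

K_a = 0.3022. P_a = ½ K_a γ H² ⇒ H = √(2P_a/(K_a γ)).
H = √(2×303.5/(0.3022×16.6)) = 11.00 m.

11.0 m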